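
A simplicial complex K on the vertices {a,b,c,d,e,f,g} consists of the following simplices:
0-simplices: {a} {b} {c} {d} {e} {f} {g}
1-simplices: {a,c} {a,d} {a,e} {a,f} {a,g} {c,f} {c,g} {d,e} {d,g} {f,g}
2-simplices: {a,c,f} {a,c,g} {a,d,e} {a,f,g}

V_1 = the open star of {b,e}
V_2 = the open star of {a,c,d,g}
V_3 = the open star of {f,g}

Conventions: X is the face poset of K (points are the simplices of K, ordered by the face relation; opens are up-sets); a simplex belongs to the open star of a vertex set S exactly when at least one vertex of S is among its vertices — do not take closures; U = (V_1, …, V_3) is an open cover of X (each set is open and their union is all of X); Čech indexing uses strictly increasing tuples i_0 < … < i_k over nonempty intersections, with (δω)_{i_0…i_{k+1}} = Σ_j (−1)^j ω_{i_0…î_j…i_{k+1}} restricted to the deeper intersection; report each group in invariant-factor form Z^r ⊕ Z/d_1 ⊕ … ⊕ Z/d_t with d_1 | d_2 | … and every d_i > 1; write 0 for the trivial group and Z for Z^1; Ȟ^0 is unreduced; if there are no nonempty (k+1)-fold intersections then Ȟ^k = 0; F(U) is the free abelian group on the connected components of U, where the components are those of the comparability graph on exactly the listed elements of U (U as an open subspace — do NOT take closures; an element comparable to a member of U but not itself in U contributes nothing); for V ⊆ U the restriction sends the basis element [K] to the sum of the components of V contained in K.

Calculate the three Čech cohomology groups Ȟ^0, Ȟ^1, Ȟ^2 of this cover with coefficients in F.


Ȟ^0 ≅ Z^2; Ȟ^1 ≅ 0; Ȟ^2 ≅ 0

nerve simplices:
  V1={{b},{e},{a,e},{d,e},{a,d,e}} V2={{a},{c},{d},{g},{a,c},{a,d},{a,e},{a,f},{a,g},{c,f},{c,g},{d,e},{d,g},{f,g},{a,c,f},{a,c,g},{a,d,e},{a,f,g}} V3={{f},{g},{a,f},{a,g},{c,f},{c,g},{d,g},{f,g},{a,c,f},{a,c,g},{a,f,g}}
  V12={{a,e},{d,e},{a,d,e}} V23={{g},{a,f},{a,g},{c,f},{c,g},{d,g},{f,g},{a,c,f},{a,c,g},{a,f,g}}
components per intersection:
  V1: {{b}} {{e},{a,e},{d,e},{a,d,e}}
  V2: {{a},{c},{d},{g},{a,c},{a,d},{a,e},{a,f},{a,g},{c,f},{c,g},{d,e},{d,g},{f,g},{a,c,f},{a,c,g},{a,d,e},{a,f,g}}
  V3: {{f},{g},{a,f},{a,g},{c,f},{c,g},{d,g},{f,g},{a,c,f},{a,c,g},{a,f,g}}
  V12: {{a,e},{d,e},{a,d,e}}
  V23: {{g},{a,f},{a,g},{c,f},{c,g},{d,g},{f,g},{a,c,f},{a,c,g},{a,f,g}}
C dims 4,2; δ0: rk 2, SNF 1^2
degree 0: 4−2−0 = 2 → Ȟ^0 ≅ Z^2
degree 1: 2−0−2 = 0 → Ȟ^1 ≅ 0
degree 2: 0−0−0 = 0 → Ȟ^2 ≅ 0


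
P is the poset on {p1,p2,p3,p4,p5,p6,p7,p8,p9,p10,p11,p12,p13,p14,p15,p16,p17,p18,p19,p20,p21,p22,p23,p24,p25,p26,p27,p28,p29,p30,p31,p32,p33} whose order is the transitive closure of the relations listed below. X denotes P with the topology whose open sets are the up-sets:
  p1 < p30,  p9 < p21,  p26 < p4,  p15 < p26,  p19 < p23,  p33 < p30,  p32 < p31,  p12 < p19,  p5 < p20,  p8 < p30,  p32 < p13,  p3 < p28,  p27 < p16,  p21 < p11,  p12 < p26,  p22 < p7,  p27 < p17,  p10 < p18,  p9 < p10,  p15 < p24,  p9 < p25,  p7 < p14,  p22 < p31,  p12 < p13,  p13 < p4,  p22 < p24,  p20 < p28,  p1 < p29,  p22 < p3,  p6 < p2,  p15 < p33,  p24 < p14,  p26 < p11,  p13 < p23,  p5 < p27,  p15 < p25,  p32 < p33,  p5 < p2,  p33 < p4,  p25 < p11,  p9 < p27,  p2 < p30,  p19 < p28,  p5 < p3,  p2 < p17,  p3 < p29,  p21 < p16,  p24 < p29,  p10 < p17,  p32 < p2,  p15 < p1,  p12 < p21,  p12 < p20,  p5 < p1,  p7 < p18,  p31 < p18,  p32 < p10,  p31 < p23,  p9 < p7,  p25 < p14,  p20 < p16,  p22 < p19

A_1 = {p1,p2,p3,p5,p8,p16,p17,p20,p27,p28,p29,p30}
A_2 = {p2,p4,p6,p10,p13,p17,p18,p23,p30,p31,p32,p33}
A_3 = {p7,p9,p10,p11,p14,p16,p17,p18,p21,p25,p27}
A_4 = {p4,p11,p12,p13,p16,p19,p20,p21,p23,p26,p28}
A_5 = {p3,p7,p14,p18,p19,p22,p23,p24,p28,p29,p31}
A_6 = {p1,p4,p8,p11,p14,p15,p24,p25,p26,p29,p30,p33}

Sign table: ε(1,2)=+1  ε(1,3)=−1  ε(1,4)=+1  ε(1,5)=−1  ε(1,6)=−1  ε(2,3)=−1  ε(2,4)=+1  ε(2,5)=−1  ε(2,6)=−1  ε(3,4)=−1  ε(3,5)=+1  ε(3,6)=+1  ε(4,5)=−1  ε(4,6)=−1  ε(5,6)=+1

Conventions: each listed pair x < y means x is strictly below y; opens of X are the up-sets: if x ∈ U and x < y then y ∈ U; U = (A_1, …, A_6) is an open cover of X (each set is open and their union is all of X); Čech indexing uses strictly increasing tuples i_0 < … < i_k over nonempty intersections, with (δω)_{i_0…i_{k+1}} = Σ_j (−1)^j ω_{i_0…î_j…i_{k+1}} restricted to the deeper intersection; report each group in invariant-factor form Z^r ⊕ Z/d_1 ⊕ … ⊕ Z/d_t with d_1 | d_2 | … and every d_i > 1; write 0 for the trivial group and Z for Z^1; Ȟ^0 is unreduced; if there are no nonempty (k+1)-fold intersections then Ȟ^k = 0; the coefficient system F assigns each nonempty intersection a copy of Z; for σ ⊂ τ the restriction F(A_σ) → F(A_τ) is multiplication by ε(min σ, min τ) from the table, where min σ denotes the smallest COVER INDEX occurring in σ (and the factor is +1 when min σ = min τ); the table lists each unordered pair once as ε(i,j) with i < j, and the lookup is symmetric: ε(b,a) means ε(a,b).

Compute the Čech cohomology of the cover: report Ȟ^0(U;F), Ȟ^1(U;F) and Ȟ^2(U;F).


Ȟ^0 = Z, Ȟ^1 = 0 and Ȟ^2 = Z/2

intersection data:
  A12={p2,p17,p30} A13={p16,p17,p27} A14={p16,p20,p28} A15={p3,p28,p29} A16={p1,p8,p29,p30} A23={p10,p17,p18} A24={p4,p13,p23} A25={p18,p23,p31} A26={p4,p30,p33} A34={p11,p16,p21} A35={p7,p14,p18} A36={p11,p14,p25} A45={p19,p23,p28} A46={p4,p11,p26} A56={p14,p24,p29}
  A123={p17} A126={p30} A134={p16} A145={p28} A156={p29} A235={p18} A245={p23} A246={p4} A346={p11} A356={p14}
C dims 6,15,10; δ0: rk 5, SNF 1^5; δ1: rk 10, SNF 1^9·2
Ȟ^0 = (6 − 5) − 0 = 1, so Ȟ^0 ≅ Z
Ȟ^1 = (15 − 10) − 5 = 0, so Ȟ^1 ≅ 0
Ȟ^2 = (10 − 0) − 10 = 0 plus torsion [2], so Ȟ^2 ≅ Z/2


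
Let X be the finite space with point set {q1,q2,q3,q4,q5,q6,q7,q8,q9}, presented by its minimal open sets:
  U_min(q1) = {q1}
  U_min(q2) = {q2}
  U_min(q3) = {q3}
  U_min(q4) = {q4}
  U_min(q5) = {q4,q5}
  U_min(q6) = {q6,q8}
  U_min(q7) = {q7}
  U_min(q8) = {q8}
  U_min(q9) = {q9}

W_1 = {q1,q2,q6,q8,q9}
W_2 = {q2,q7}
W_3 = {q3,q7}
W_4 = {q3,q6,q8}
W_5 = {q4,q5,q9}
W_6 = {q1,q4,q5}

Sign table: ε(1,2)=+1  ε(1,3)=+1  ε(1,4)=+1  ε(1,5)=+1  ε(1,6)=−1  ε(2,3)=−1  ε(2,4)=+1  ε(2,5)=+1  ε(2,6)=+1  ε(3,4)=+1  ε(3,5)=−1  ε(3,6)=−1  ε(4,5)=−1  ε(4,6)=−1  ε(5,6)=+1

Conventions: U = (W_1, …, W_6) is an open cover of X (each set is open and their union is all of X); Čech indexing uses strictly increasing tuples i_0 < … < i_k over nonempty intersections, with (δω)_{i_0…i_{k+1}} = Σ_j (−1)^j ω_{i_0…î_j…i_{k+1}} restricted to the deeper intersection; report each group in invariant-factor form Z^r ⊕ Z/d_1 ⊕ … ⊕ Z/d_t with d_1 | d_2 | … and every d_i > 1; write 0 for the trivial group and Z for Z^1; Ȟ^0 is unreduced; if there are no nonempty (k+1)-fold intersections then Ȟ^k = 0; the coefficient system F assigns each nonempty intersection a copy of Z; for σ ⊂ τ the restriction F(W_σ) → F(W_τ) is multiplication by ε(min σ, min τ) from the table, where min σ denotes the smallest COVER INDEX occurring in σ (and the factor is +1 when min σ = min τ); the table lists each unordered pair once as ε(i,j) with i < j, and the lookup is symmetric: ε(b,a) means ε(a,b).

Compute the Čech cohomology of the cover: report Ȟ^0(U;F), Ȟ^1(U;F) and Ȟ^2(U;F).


Ȟ^0 ≅ 0; Ȟ^1 ≅ Z ⊕ Z/2; Ȟ^2 ≅ 0

nonempty intersections:
  W12={q2} W14={q6,q8} W15={q9} W16={q1} W23={q7} W34={q3} W56={q4,q5}
C dims 6,7; δ0: rk 6, SNF 1^5·2
Ȟ^0: (6−6)−0=0 ⇒ 0
Ȟ^1: (7−0)−6=1 plus torsion [2] ⇒ Z ⊕ Z/2
Ȟ^2: (0−0)−0=0 ⇒ 0


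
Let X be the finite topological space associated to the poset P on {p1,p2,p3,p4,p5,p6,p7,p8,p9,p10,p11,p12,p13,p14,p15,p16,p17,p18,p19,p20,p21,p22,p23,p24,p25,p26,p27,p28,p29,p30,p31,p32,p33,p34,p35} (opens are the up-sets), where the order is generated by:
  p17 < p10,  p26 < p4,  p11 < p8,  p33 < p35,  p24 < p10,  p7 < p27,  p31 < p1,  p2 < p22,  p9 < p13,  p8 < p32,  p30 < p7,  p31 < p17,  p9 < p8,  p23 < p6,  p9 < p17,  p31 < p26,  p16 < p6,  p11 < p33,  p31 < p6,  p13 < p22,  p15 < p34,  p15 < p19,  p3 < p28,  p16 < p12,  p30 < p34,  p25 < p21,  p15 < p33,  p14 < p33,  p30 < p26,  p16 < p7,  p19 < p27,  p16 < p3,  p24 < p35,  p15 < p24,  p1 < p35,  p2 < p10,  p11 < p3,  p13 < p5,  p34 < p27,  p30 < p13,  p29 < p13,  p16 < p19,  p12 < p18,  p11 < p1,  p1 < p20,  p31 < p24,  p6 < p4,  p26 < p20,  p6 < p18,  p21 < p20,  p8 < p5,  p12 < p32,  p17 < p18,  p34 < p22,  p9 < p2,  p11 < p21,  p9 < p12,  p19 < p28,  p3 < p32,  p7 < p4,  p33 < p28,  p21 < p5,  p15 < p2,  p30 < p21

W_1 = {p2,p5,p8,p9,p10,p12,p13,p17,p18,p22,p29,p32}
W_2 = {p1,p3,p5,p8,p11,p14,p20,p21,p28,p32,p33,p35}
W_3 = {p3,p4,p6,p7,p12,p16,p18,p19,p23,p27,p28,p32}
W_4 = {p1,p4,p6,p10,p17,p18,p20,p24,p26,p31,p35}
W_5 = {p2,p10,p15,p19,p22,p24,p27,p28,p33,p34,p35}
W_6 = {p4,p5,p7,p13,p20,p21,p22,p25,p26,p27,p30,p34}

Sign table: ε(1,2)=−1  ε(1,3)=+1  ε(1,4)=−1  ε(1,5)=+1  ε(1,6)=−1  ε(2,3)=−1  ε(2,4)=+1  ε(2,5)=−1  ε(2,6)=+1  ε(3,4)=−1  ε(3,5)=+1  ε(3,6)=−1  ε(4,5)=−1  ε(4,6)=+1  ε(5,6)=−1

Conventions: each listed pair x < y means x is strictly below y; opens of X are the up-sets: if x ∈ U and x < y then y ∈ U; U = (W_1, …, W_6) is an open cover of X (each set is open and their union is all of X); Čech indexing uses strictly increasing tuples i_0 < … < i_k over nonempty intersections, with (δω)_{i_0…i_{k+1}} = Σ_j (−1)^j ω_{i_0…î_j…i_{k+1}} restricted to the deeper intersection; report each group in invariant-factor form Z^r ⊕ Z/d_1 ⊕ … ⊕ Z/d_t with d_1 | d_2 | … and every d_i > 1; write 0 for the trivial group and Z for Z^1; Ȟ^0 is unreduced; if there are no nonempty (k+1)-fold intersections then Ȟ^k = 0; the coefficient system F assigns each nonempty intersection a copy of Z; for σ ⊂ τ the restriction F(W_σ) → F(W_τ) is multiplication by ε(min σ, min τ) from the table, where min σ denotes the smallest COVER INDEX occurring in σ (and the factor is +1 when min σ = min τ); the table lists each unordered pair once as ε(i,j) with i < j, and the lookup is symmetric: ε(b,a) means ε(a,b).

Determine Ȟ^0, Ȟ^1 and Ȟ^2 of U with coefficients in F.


Ȟ^0 ≅ Z, Ȟ^1 ≅ 0 and Ȟ^2 ≅ Z/2

nonempty overlaps:
  W12={p5,p8,p32} W13={p12,p18,p32} W14={p10,p17,p18} W15={p2,p10,p22} W16={p5,p13,p22} W23={p3,p28,p32} W24={p1,p20,p35} W25={p28,p33,p35} W26={p5,p20,p21} W34={p4,p6,p18} W35={p19,p27,p28} W36={p4,p7,p27} W45={p10,p24,p35} W46={p4,p20,p26} W56={p22,p27,p34}
  W123={p32} W126={p5} W134={p18} W145={p10} W156={p22} W235={p28} W245={p35} W246={p20} W346={p4} W356={p27}
C dims 6,15,10; δ0: rk 5, SNF 1^5; δ1: rk 10, SNF 1^9·2
degree 0: 6−5−0 = 1 → Ȟ^0 ≅ Z
degree 1: 15−10−5 = 0 → Ȟ^1 ≅ 0
degree 2: 10−0−10 = 0 plus torsion [2] → Ȟ^2 ≅ Z/2


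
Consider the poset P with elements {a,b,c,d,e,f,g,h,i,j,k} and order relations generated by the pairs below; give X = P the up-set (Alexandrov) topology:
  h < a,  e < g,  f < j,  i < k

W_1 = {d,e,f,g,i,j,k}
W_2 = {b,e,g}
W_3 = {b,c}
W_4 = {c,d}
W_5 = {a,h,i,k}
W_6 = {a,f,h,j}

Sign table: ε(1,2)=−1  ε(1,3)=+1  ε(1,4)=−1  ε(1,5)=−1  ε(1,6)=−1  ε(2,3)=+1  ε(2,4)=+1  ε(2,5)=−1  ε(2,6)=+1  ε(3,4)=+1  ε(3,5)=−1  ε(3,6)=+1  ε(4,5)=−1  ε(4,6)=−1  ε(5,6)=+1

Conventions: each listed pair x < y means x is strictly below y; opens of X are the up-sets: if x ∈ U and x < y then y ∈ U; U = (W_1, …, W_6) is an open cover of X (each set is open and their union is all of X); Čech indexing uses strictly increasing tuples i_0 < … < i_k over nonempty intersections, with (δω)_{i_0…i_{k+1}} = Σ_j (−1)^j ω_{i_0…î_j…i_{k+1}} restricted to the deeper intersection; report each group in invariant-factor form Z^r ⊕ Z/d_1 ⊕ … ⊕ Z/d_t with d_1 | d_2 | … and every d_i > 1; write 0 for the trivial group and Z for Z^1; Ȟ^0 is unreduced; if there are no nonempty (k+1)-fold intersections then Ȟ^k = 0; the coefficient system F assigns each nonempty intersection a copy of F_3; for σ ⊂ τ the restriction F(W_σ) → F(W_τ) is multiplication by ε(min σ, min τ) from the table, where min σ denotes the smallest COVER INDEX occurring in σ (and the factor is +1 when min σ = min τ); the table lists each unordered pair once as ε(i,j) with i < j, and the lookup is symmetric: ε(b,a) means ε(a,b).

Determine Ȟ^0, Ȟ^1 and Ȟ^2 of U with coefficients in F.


nerve simplices:
  W12={e,g} W14={d} W15={i,k} W16={f,j} W23={b} W34={c} W56={a,h}
C dims 6,7; δ0: rk_F3 5
degree 0: 6−5−0 = 1 → Ȟ^0 ≅ Z/3
degree 1: 7−0−5 = 2 → Ȟ^1 ≅ Z/3 ⊕ Z/3
degree 2: 0−0−0 = 0 → Ȟ^2 ≅ 0

Ȟ^0 ≅ Z/3,  Ȟ^1 ≅ Z/3 ⊕ Z/3,  Ȟ^2 ≅ 0


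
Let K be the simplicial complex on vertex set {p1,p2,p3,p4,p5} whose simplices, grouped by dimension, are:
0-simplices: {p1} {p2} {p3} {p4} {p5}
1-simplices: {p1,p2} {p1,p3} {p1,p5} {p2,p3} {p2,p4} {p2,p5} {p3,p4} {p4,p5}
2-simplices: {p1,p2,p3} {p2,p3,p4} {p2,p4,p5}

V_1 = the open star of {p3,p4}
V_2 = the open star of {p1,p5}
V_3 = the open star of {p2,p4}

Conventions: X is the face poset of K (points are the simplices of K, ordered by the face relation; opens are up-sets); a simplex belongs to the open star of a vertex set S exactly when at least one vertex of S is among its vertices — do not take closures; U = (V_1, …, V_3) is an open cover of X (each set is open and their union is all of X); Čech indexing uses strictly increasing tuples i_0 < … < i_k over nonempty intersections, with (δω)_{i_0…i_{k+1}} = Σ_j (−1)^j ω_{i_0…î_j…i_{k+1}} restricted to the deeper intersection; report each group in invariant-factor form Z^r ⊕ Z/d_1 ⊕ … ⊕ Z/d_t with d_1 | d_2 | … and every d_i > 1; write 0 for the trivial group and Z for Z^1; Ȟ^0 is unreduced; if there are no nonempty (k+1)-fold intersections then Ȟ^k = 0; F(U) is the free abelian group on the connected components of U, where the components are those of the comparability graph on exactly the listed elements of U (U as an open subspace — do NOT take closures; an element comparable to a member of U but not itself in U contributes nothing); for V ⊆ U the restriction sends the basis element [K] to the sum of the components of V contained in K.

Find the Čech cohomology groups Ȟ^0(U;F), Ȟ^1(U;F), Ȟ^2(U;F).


Ȟ^0 ≅ Z, Ȟ^1 ≅ Z, Ȟ^2 ≅ 0

cover nerve:
  V1={{p3},{p4},{p1,p3},{p2,p3},{p2,p4},{p3,p4},{p4,p5},{p1,p2,p3},{p2,p3,p4},{p2,p4,p5}} V2={{p1},{p5},{p1,p2},{p1,p3},{p1,p5},{p2,p5},{p4,p5},{p1,p2,p3},{p2,p4,p5}} V3={{p2},{p4},{p1,p2},{p2,p3},{p2,p4},{p2,p5},{p3,p4},{p4,p5},{p1,p2,p3},{p2,p3,p4},{p2,p4,p5}}
  V12={{p1,p3},{p4,p5},{p1,p2,p3},{p2,p4,p5}} V13={{p4},{p2,p3},{p2,p4},{p3,p4},{p4,p5},{p1,p2,p3},{p2,p3,p4},{p2,p4,p5}} V23={{p1,p2},{p2,p5},{p4,p5},{p1,p2,p3},{p2,p4,p5}}
  V123={{p4,p5},{p1,p2,p3},{p2,p4,p5}}
components per intersection:
  V1: {{p3},{p4},{p1,p3},{p2,p3},{p2,p4},{p3,p4},{p4,p5},{p1,p2,p3},{p2,p3,p4},{p2,p4,p5}}
  V2: {{p1},{p5},{p1,p2},{p1,p3},{p1,p5},{p2,p5},{p4,p5},{p1,p2,p3},{p2,p4,p5}}
  V3: {{p2},{p4},{p1,p2},{p2,p3},{p2,p4},{p2,p5},{p3,p4},{p4,p5},{p1,p2,p3},{p2,p3,p4},{p2,p4,p5}}
  V12: {{p1,p3},{p1,p2,p3}} {{p4,p5},{p2,p4,p5}}
  V13: {{p4},{p2,p3},{p2,p4},{p3,p4},{p4,p5},{p1,p2,p3},{p2,p3,p4},{p2,p4,p5}}
  V23: {{p1,p2},{p1,p2,p3}} {{p2,p5},{p4,p5},{p2,p4,p5}}
  V123: {{p4,p5},{p2,p4,p5}} {{p1,p2,p3}}
C dims 3,5,2; δ0: rk 2, SNF 1^2; δ1: rk 2, SNF 1^2
Ȟ^0: (3−2)−0=1 ⇒ Z
Ȟ^1: (5−2)−2=1 ⇒ Z
Ȟ^2: (2−0)−2=0 ⇒ 0


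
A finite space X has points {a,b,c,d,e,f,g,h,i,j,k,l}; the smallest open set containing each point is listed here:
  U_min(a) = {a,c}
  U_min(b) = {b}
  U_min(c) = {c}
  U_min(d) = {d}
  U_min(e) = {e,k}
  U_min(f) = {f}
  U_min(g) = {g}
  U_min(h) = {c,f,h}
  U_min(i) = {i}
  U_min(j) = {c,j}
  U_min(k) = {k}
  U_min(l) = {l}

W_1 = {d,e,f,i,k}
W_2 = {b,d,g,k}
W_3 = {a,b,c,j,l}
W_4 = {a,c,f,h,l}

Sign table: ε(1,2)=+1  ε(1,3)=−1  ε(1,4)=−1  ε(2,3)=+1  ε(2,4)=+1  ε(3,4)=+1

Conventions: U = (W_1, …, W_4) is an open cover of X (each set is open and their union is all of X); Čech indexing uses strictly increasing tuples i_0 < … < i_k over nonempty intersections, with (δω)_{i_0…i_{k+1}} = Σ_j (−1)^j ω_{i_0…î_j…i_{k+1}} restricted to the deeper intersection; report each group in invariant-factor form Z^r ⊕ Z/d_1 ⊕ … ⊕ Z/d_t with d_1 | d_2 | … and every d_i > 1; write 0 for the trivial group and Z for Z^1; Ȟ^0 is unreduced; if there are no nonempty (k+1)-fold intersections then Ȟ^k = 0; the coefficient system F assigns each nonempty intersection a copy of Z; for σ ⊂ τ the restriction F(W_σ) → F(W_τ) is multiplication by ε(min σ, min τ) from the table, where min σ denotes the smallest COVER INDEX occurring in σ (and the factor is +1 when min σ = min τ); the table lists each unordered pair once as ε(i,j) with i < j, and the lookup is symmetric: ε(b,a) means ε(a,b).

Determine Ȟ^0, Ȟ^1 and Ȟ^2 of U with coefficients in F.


Ȟ^0 ≅ 0, Ȟ^1 ≅ Z/2 and Ȟ^2 ≅ 0

intersection data:
  W12={d,k} W14={f} W23={b} W34={a,c,l}
C dims 4,4; δ0: rk 4, SNF 1^3·2
Ȟ^0 = (4 − 4) − 0 = 0, so Ȟ^0 ≅ 0
Ȟ^1 = (4 − 0) − 4 = 0 plus torsion [2], so Ȟ^1 ≅ Z/2
Ȟ^2 = (0 − 0) − 0 = 0, so Ȟ^2 ≅ 0


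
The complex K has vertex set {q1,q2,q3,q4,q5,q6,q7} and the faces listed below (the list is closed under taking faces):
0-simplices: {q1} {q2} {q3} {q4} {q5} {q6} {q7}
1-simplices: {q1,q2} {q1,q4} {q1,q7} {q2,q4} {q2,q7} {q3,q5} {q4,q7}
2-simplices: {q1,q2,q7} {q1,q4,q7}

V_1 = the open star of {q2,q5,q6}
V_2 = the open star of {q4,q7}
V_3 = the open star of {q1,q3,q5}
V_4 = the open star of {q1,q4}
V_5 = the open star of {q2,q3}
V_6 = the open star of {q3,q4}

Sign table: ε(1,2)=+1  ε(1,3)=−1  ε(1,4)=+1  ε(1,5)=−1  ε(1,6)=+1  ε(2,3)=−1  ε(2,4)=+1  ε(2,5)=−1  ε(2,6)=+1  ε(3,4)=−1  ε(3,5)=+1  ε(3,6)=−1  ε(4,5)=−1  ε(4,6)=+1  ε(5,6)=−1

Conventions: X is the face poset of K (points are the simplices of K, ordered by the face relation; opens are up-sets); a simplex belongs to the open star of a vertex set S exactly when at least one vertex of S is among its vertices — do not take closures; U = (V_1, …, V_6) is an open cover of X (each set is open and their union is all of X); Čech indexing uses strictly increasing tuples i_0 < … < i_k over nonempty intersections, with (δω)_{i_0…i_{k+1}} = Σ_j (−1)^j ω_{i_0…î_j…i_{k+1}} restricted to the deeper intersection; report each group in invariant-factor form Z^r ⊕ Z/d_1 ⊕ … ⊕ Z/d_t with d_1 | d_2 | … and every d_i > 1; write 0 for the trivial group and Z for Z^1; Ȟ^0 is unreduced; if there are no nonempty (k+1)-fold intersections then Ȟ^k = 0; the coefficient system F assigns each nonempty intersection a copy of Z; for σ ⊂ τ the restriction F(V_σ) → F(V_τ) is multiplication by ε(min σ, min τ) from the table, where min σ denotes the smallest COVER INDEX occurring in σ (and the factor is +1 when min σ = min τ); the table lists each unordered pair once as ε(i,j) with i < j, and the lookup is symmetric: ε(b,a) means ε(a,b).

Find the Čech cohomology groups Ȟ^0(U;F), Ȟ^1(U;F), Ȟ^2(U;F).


nerve of the cover:
  V1={{q2},{q5},{q6},{q1,q2},{q2,q4},{q2,q7},{q3,q5},{q1,q2,q7}} V2={{q4},{q7},{q1,q4},{q1,q7},{q2,q4},{q2,q7},{q4,q7},{q1,q2,q7},{q1,q4,q7}} V3={{q1},{q3},{q5},{q1,q2},{q1,q4},{q1,q7},{q3,q5},{q1,q2,q7},{q1,q4,q7}} V4={{q1},{q4},{q1,q2},{q1,q4},{q1,q7},{q2,q4},{q4,q7},{q1,q2,q7},{q1,q4,q7}} V5={{q2},{q3},{q1,q2},{q2,q4},{q2,q7},{q3,q5},{q1,q2,q7}} V6={{q3},{q4},{q1,q4},{q2,q4},{q3,q5},{q4,q7},{q1,q4,q7}}
  V12={{q2,q4},{q2,q7},{q1,q2,q7}} V13={{q5},{q1,q2},{q3,q5},{q1,q2,q7}} V14={{q1,q2},{q2,q4},{q1,q2,q7}} V15={{q2},{q1,q2},{q2,q4},{q2,q7},{q3,q5},{q1,q2,q7}} V16={{q2,q4},{q3,q5}} V23={{q1,q4},{q1,q7},{q1,q2,q7},{q1,q4,q7}} V24={{q4},{q1,q4},{q1,q7},{q2,q4},{q4,q7},{q1,q2,q7},{q1,q4,q7}} V25={{q2,q4},{q2,q7},{q1,q2,q7}} V26={{q4},{q1,q4},{q2,q4},{q4,q7},{q1,q4,q7}} V34={{q1},{q1,q2},{q1,q4},{q1,q7},{q1,q2,q7},{q1,q4,q7}} V35={{q3},{q1,q2},{q3,q5},{q1,q2,q7}} V36={{q3},{q1,q4},{q3,q5},{q1,q4,q7}} V45={{q1,q2},{q2,q4},{q1,q2,q7}} V46={{q4},{q1,q4},{q2,q4},{q4,q7},{q1,q4,q7}} V56={{q3},{q2,q4},{q3,q5}}
  V123={{q1,q2,q7}} V124={{q2,q4},{q1,q2,q7}} V125={{q2,q4},{q2,q7},{q1,q2,q7}} V126={{q2,q4}} V134={{q1,q2},{q1,q2,q7}} V135={{q1,q2},{q3,q5},{q1,q2,q7}} V136={{q3,q5}} V145={{q1,q2},{q2,q4},{q1,q2,q7}} V146={{q2,q4}} V156={{q2,q4},{q3,q5}} V234={{q1,q4},{q1,q7},{q1,q2,q7},{q1,q4,q7}} V235={{q1,q2,q7}} V236={{q1,q4},{q1,q4,q7}} V245={{q2,q4},{q1,q2,q7}} V246={{q4},{q1,q4},{q2,q4},{q4,q7},{q1,q4,q7}} V256={{q2,q4}} V345={{q1,q2},{q1,q2,q7}} V346={{q1,q4},{q1,q4,q7}} V356={{q3},{q3,q5}} V456={{q2,q4}}
  V1234={{q1,q2,q7}} V1235={{q1,q2,q7}} V1245={{q2,q4},{q1,q2,q7}} V1246={{q2,q4}} V1256={{q2,q4}} V1345={{q1,q2},{q1,q2,q7}} V1356={{q3,q5}} V1456={{q2,q4}} V2345={{q1,q2,q7}} V2346={{q1,q4},{q1,q4,q7}} V2456={{q2,q4}}
  V12345={{q1,q2,q7}} V12456={{q2,q4}}
C dims 6,15,20,11; δ0: rk 5, SNF 1^5; δ1: rk 10, SNF 1^10; δ2: rk 9, SNF 1^9
Ȟ^0 = (6 − 5) − 0 = 1, so Ȟ^0 ≅ Z
Ȟ^1 = (15 − 10) − 5 = 0, so Ȟ^1 ≅ 0
Ȟ^2 = (20 − 9) − 10 = 1, so Ȟ^2 ≅ Z

Ȟ^0 = Z; Ȟ^1 = 0; Ȟ^2 = Z


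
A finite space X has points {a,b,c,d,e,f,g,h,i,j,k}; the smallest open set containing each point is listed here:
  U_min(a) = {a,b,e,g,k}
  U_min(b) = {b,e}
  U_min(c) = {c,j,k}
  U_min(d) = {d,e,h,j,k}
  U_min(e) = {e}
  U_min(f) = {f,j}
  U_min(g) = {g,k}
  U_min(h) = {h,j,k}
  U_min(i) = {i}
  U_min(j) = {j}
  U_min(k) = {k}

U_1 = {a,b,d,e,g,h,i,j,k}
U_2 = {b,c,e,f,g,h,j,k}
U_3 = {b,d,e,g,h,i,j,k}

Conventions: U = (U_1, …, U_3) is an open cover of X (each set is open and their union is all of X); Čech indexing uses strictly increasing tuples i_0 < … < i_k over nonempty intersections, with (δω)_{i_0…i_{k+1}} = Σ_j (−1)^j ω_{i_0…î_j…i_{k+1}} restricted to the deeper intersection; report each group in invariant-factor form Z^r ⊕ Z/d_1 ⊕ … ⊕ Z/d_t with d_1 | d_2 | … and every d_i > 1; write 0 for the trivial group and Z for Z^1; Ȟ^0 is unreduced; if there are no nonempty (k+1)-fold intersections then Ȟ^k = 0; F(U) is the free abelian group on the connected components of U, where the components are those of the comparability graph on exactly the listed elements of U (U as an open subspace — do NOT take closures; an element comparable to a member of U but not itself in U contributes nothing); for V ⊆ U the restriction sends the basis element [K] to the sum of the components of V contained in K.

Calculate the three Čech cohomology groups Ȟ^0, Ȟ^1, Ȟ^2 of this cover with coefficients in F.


Ȟ^0(U;F) ≅ Z^2,  Ȟ^1(U;F) ≅ 0,  Ȟ^2(U;F) ≅ 0

nonempty overlaps:
  U12={b,e,g,h,j,k} U13={b,d,e,g,h,i,j,k} U23={b,e,g,h,j,k}
  U123={b,e,g,h,j,k}
components per intersection:
  U1: {a,b,d,e,g,h,j,k} {i}
  U2: {b,e} {c,f,g,h,j,k}
  U3: {b,d,e,g,h,j,k} {i}
  U12: {b,e} {g,h,j,k}
  U13: {b,d,e,g,h,j,k} {i}
  U23: {b,e} {g,h,j,k}
  U123: {b,e} {g,h,j,k}
C dims 6,6,2; δ0: rk 4, SNF 1^4; δ1: rk 2, SNF 1^2
degree 0: 6−4−0 = 2 → Ȟ^0 ≅ Z^2
degree 1: 6−2−4 = 0 → Ȟ^1 ≅ 0
degree 2: 2−0−2 = 0 → Ȟ^2 ≅ 0


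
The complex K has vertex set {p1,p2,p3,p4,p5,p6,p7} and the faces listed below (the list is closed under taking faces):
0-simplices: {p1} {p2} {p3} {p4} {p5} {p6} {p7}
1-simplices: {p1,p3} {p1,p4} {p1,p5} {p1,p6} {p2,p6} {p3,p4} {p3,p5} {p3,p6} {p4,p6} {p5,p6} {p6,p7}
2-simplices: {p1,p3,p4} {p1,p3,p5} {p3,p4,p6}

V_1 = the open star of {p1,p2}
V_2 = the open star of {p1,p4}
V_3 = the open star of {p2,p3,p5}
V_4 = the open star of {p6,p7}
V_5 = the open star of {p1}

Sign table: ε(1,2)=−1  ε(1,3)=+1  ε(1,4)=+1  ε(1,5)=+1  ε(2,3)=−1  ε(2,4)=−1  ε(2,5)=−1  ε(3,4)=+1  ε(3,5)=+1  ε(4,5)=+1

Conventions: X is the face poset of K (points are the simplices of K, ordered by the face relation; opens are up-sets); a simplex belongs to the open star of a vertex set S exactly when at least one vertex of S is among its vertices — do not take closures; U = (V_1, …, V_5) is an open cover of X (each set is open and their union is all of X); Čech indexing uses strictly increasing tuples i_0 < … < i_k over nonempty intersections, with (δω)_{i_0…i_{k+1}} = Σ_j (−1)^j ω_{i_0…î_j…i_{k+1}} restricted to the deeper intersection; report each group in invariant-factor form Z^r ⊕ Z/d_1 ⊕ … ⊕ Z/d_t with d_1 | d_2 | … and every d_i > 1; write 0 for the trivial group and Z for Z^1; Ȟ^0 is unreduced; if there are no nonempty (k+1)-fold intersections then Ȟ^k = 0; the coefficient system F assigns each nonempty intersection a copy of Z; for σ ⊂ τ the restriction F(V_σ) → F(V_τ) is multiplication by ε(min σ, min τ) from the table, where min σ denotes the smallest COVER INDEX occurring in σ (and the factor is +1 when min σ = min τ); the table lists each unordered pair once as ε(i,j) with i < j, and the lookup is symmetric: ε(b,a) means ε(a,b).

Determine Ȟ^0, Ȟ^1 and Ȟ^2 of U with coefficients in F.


nerve simplices:
  V1={{p1},{p2},{p1,p3},{p1,p4},{p1,p5},{p1,p6},{p2,p6},{p1,p3,p4},{p1,p3,p5}} V2={{p1},{p4},{p1,p3},{p1,p4},{p1,p5},{p1,p6},{p3,p4},{p4,p6},{p1,p3,p4},{p1,p3,p5},{p3,p4,p6}} V3={{p2},{p3},{p5},{p1,p3},{p1,p5},{p2,p6},{p3,p4},{p3,p5},{p3,p6},{p5,p6},{p1,p3,p4},{p1,p3,p5},{p3,p4,p6}} V4={{p6},{p7},{p1,p6},{p2,p6},{p3,p6},{p4,p6},{p5,p6},{p6,p7},{p3,p4,p6}} V5={{p1},{p1,p3},{p1,p4},{p1,p5},{p1,p6},{p1,p3,p4},{p1,p3,p5}}
  V12={{p1},{p1,p3},{p1,p4},{p1,p5},{p1,p6},{p1,p3,p4},{p1,p3,p5}} V13={{p2},{p1,p3},{p1,p5},{p2,p6},{p1,p3,p4},{p1,p3,p5}} V14={{p1,p6},{p2,p6}} V15={{p1},{p1,p3},{p1,p4},{p1,p5},{p1,p6},{p1,p3,p4},{p1,p3,p5}} V23={{p1,p3},{p1,p5},{p3,p4},{p1,p3,p4},{p1,p3,p5},{p3,p4,p6}} V24={{p1,p6},{p4,p6},{p3,p4,p6}} V25={{p1},{p1,p3},{p1,p4},{p1,p5},{p1,p6},{p1,p3,p4},{p1,p3,p5}} V34={{p2,p6},{p3,p6},{p5,p6},{p3,p4,p6}} V35={{p1,p3},{p1,p5},{p1,p3,p4},{p1,p3,p5}} V45={{p1,p6}}
  V123={{p1,p3},{p1,p5},{p1,p3,p4},{p1,p3,p5}} V124={{p1,p6}} V125={{p1},{p1,p3},{p1,p4},{p1,p5},{p1,p6},{p1,p3,p4},{p1,p3,p5}} V134={{p2,p6}} V135={{p1,p3},{p1,p5},{p1,p3,p4},{p1,p3,p5}} V145={{p1,p6}} V234={{p3,p4,p6}} V235={{p1,p3},{p1,p5},{p1,p3,p4},{p1,p3,p5}} V245={{p1,p6}}
  V1235={{p1,p3},{p1,p5},{p1,p3,p4},{p1,p3,p5}} V1245={{p1,p6}}
C dims 5,10,9,2; δ0: rk 4, SNF 1^4; δ1: rk 6, SNF 1^6; δ2: rk 2, SNF 1^2
degree 0: 5−4−0 = 1 → Ȟ^0 ≅ Z
degree 1: 10−6−4 = 0 → Ȟ^1 ≅ 0
degree 2: 9−2−6 = 1 → Ȟ^2 ≅ Z

Ȟ^0 = Z; Ȟ^1 = 0; Ȟ^2 = Z


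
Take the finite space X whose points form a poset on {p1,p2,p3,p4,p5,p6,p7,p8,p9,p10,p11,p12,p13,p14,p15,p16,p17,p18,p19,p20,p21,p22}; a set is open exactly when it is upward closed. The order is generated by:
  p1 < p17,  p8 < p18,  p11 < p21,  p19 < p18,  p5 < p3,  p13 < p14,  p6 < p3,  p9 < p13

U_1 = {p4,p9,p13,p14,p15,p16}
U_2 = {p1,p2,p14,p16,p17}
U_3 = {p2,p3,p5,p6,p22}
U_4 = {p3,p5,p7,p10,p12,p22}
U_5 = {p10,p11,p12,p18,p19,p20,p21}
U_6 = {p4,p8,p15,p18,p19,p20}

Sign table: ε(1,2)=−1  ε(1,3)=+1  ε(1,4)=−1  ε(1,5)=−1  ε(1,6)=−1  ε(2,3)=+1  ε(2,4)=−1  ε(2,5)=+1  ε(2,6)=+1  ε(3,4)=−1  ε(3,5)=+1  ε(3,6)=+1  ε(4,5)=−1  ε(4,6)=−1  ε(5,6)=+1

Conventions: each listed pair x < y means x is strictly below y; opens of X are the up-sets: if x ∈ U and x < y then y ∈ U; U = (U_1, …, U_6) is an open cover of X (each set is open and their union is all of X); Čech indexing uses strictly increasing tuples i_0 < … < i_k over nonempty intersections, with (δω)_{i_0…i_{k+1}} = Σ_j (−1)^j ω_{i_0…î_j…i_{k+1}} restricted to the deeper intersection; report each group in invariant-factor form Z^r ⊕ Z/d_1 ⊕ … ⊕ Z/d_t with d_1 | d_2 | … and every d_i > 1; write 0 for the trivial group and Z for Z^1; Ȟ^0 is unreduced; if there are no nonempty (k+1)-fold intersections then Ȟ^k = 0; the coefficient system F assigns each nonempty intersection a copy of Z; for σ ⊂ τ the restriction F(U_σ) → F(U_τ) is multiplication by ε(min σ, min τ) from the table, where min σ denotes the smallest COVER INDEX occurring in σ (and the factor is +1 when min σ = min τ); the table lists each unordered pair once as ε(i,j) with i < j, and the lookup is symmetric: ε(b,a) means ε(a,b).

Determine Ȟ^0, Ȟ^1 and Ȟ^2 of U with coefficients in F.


nerve of the cover:
  U12={p14,p16} U16={p4,p15} U23={p2} U34={p3,p5,p22} U45={p10,p12} U56={p18,p19,p20}
C dims 6,6; δ0: rk 5, SNF 1^5
Ȟ^0 = (6 − 5) − 0 = 1, so Ȟ^0 ≅ Z
Ȟ^1 = (6 − 0) − 5 = 1, so Ȟ^1 ≅ Z
Ȟ^2 = (0 − 0) − 0 = 0, so Ȟ^2 ≅ 0

Ȟ^0 = Z, Ȟ^1 = Z, Ȟ^2 = 0


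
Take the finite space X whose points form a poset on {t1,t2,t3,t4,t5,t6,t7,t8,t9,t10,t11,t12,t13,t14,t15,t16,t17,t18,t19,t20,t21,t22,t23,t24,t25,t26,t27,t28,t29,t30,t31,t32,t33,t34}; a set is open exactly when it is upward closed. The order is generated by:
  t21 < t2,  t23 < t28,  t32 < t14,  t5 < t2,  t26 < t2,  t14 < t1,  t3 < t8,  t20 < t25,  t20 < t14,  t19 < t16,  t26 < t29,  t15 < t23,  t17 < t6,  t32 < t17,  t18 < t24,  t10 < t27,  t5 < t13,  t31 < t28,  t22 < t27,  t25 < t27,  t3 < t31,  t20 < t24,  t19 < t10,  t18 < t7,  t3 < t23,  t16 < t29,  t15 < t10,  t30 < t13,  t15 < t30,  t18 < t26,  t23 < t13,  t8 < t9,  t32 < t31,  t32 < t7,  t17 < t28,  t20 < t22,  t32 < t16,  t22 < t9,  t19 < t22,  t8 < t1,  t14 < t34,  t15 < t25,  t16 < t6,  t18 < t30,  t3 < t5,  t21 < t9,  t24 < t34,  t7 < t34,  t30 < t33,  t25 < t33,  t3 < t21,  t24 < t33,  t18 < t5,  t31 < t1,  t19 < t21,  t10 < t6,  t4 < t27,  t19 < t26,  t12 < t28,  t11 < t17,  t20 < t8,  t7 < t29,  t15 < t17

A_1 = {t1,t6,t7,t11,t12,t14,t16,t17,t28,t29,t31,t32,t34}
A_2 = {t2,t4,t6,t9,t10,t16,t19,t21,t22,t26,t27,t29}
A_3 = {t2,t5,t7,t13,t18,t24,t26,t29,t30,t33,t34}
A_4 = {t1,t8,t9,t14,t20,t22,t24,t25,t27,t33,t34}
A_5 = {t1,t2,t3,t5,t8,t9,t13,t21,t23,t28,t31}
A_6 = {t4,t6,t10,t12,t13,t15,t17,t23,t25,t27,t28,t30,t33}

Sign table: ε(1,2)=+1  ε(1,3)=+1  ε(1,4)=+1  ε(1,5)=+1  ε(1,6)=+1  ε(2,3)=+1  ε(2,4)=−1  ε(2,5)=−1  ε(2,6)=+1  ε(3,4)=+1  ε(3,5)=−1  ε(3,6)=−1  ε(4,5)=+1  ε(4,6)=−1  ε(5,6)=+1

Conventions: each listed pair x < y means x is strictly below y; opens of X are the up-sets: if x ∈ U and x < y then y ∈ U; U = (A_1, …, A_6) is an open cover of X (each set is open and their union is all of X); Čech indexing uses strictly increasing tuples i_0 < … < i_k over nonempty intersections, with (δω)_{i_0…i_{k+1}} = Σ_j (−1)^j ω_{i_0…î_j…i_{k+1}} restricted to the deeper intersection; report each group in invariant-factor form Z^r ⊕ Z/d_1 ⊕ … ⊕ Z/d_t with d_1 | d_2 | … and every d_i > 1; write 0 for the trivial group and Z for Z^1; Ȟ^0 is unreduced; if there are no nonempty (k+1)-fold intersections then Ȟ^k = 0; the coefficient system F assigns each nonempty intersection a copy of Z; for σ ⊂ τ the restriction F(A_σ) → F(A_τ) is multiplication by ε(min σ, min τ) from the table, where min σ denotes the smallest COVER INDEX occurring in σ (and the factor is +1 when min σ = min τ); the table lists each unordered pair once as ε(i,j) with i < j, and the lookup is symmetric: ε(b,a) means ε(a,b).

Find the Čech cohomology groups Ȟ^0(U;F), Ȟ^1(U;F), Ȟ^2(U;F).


nonempty intersections:
  A12={t6,t16,t29} A13={t7,t29,t34} A14={t1,t14,t34} A15={t1,t28,t31} A16={t6,t12,t17,t28} A23={t2,t26,t29} A24={t9,t22,t27} A25={t2,t9,t21} A26={t4,t6,t10,t27} A34={t24,t33,t34} A35={t2,t5,t13} A36={t13,t30,t33} A45={t1,t8,t9} A46={t25,t27,t33} A56={t13,t23,t28}
  A123={t29} A126={t6} A134={t34} A145={t1} A156={t28} A235={t2} A245={t9} A246={t27} A346={t33} A356={t13}
C dims 6,15,10; δ0: rk 6, SNF 1^5·2; δ1: rk 9, SNF 1^9
Ȟ^0: (6−6)−0=0 ⇒ 0
Ȟ^1: (15−9)−6=0 plus torsion [2] ⇒ Z/2
Ȟ^2: (10−0)−9=1 ⇒ Z

Ȟ^0(U;F) ≅ 0,  Ȟ^1(U;F) ≅ Z/2,  Ȟ^2(U;F) ≅ Z


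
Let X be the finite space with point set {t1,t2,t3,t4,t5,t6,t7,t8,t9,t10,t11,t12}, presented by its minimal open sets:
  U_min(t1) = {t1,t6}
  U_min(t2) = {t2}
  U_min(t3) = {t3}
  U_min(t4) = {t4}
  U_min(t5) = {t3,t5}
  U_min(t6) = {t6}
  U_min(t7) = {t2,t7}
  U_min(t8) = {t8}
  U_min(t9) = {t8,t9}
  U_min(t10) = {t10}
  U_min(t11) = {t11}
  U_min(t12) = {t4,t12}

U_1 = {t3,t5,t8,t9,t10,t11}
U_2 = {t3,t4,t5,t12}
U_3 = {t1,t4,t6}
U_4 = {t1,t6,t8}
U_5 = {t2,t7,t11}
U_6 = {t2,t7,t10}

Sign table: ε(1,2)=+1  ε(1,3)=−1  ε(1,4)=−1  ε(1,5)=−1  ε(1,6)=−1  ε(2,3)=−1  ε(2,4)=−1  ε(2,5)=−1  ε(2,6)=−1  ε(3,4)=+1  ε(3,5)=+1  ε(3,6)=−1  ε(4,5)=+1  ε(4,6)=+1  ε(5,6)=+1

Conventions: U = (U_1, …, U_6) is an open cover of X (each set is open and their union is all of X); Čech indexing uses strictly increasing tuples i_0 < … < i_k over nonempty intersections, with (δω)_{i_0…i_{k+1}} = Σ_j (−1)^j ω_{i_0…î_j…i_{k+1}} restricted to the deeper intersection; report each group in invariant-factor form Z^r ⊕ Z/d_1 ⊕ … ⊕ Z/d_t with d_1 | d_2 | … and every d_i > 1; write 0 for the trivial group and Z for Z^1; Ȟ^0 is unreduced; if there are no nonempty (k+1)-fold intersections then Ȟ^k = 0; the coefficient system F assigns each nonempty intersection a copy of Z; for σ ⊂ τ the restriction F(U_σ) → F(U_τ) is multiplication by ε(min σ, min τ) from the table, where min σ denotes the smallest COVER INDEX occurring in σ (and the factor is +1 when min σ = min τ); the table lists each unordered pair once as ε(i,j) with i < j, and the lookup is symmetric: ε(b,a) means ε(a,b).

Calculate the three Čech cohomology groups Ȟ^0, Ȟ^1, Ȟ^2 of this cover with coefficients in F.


nerve simplices:
  U12={t3,t5} U14={t8} U15={t11} U16={t10} U23={t4} U34={t1,t6} U56={t2,t7}
C dims 6,7; δ0: rk 5, SNF 1^5
degree 0: 6−5−0 = 1 → Ȟ^0 ≅ Z
degree 1: 7−0−5 = 2 → Ȟ^1 ≅ Z^2
degree 2: 0−0−0 = 0 → Ȟ^2 ≅ 0

Ȟ^0 = Z, Ȟ^1 = Z^2, Ȟ^2 = 0


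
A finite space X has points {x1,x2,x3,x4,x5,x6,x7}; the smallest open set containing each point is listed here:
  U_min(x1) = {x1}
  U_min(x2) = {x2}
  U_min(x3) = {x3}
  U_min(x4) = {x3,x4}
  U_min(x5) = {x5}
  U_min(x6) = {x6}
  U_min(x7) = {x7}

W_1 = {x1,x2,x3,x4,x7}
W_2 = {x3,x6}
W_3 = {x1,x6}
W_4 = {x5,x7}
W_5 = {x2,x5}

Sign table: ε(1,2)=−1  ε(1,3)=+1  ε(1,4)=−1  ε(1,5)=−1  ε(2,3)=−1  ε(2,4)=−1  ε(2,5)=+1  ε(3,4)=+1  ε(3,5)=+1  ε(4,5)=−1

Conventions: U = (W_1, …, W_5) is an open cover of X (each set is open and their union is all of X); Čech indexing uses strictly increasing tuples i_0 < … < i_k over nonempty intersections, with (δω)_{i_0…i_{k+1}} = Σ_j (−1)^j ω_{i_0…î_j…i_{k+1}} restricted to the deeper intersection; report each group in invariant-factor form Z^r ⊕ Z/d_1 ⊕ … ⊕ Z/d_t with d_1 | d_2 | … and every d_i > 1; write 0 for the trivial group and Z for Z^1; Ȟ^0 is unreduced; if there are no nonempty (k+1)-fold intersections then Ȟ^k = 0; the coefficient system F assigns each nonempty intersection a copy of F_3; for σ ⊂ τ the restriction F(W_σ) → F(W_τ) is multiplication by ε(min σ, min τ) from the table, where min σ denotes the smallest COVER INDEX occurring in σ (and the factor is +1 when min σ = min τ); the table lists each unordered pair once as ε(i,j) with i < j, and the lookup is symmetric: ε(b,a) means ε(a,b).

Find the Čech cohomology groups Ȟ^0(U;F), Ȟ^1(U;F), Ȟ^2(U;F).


nonempty overlaps:
  W12={x3} W13={x1} W14={x7} W15={x2} W23={x6} W45={x5}
C dims 5,6; δ0: rk_F3 5
degree 0: 5−5−0 = 0 → Ȟ^0 ≅ 0
degree 1: 6−0−5 = 1 → Ȟ^1 ≅ Z/3
degree 2: 0−0−0 = 0 → Ȟ^2 ≅ 0

Ȟ^0(U;F) ≅ 0; Ȟ^1(U;F) ≅ Z/3; Ȟ^2(U;F) ≅ 0


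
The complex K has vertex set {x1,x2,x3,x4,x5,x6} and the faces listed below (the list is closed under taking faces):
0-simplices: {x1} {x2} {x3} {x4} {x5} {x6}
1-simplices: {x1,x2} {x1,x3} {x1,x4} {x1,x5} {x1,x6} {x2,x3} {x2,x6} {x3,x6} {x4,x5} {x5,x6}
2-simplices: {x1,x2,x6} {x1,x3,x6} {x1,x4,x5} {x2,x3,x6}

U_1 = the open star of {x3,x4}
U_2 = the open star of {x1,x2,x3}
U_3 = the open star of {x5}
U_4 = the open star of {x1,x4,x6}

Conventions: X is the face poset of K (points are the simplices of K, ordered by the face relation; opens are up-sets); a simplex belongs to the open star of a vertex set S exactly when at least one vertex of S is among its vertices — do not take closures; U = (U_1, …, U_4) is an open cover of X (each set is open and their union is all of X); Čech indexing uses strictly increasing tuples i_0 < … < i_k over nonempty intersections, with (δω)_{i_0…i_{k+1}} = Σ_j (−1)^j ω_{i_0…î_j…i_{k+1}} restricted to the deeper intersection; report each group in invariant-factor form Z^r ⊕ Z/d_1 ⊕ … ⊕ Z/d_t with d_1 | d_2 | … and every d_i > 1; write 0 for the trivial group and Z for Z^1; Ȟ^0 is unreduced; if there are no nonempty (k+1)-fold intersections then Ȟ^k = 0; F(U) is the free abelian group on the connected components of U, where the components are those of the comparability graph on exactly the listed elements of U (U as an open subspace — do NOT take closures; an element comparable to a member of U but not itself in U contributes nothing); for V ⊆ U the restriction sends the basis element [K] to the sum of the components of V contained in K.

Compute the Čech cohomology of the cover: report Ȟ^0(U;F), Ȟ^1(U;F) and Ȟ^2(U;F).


nonempty intersections:
  U1={{x3},{x4},{x1,x3},{x1,x4},{x2,x3},{x3,x6},{x4,x5},{x1,x3,x6},{x1,x4,x5},{x2,x3,x6}} U2={{x1},{x2},{x3},{x1,x2},{x1,x3},{x1,x4},{x1,x5},{x1,x6},{x2,x3},{x2,x6},{x3,x6},{x1,x2,x6},{x1,x3,x6},{x1,x4,x5},{x2,x3,x6}} U3={{x5},{x1,x5},{x4,x5},{x5,x6},{x1,x4,x5}} U4={{x1},{x4},{x6},{x1,x2},{x1,x3},{x1,x4},{x1,x5},{x1,x6},{x2,x6},{x3,x6},{x4,x5},{x5,x6},{x1,x2,x6},{x1,x3,x6},{x1,x4,x5},{x2,x3,x6}}
  U12={{x3},{x1,x3},{x1,x4},{x2,x3},{x3,x6},{x1,x3,x6},{x1,x4,x5},{x2,x3,x6}} U13={{x4,x5},{x1,x4,x5}} U14={{x4},{x1,x3},{x1,x4},{x3,x6},{x4,x5},{x1,x3,x6},{x1,x4,x5},{x2,x3,x6}} U23={{x1,x5},{x1,x4,x5}} U24={{x1},{x1,x2},{x1,x3},{x1,x4},{x1,x5},{x1,x6},{x2,x6},{x3,x6},{x1,x2,x6},{x1,x3,x6},{x1,x4,x5},{x2,x3,x6}} U34={{x1,x5},{x4,x5},{x5,x6},{x1,x4,x5}}
  U123={{x1,x4,x5}} U124={{x1,x3},{x1,x4},{x3,x6},{x1,x3,x6},{x1,x4,x5},{x2,x3,x6}} U134={{x4,x5},{x1,x4,x5}} U234={{x1,x5},{x1,x4,x5}}
  U1234={{x1,x4,x5}}
components per intersection:
  U1: {{x3},{x1,x3},{x2,x3},{x3,x6},{x1,x3,x6},{x2,x3,x6}} {{x4},{x1,x4},{x4,x5},{x1,x4,x5}}
  U2: {{x1},{x2},{x3},{x1,x2},{x1,x3},{x1,x4},{x1,x5},{x1,x6},{x2,x3},{x2,x6},{x3,x6},{x1,x2,x6},{x1,x3,x6},{x1,x4,x5},{x2,x3,x6}}
  U3: {{x5},{x1,x5},{x4,x5},{x5,x6},{x1,x4,x5}}
  U4: {{x1},{x4},{x6},{x1,x2},{x1,x3},{x1,x4},{x1,x5},{x1,x6},{x2,x6},{x3,x6},{x4,x5},{x5,x6},{x1,x2,x6},{x1,x3,x6},{x1,x4,x5},{x2,x3,x6}}
  U12: {{x3},{x1,x3},{x2,x3},{x3,x6},{x1,x3,x6},{x2,x3,x6}} {{x1,x4},{x1,x4,x5}}
  U13: {{x4,x5},{x1,x4,x5}}
  U14: {{x4},{x1,x4},{x4,x5},{x1,x4,x5}} {{x1,x3},{x3,x6},{x1,x3,x6},{x2,x3,x6}}
  U23: {{x1,x5},{x1,x4,x5}}
  U24: {{x1},{x1,x2},{x1,x3},{x1,x4},{x1,x5},{x1,x6},{x2,x6},{x3,x6},{x1,x2,x6},{x1,x3,x6},{x1,x4,x5},{x2,x3,x6}}
  U34: {{x1,x5},{x4,x5},{x1,x4,x5}} {{x5,x6}}
  U123: {{x1,x4,x5}}
  U124: {{x1,x3},{x3,x6},{x1,x3,x6},{x2,x3,x6}} {{x1,x4},{x1,x4,x5}}
  U134: {{x4,x5},{x1,x4,x5}}
  U234: {{x1,x5},{x1,x4,x5}}
  U1234: {{x1,x4,x5}}
C dims 5,9,5,1; δ0: rk 4, SNF 1^4; δ1: rk 4, SNF 1^4; δ2: rk 1, SNF 1^1
Ȟ^0: (5−4)−0=1 ⇒ Z
Ȟ^1: (9−4)−4=1 ⇒ Z
Ȟ^2: (5−1)−4=0 ⇒ 0

Ȟ^0 = Z; Ȟ^1 = Z; Ȟ^2 = 0


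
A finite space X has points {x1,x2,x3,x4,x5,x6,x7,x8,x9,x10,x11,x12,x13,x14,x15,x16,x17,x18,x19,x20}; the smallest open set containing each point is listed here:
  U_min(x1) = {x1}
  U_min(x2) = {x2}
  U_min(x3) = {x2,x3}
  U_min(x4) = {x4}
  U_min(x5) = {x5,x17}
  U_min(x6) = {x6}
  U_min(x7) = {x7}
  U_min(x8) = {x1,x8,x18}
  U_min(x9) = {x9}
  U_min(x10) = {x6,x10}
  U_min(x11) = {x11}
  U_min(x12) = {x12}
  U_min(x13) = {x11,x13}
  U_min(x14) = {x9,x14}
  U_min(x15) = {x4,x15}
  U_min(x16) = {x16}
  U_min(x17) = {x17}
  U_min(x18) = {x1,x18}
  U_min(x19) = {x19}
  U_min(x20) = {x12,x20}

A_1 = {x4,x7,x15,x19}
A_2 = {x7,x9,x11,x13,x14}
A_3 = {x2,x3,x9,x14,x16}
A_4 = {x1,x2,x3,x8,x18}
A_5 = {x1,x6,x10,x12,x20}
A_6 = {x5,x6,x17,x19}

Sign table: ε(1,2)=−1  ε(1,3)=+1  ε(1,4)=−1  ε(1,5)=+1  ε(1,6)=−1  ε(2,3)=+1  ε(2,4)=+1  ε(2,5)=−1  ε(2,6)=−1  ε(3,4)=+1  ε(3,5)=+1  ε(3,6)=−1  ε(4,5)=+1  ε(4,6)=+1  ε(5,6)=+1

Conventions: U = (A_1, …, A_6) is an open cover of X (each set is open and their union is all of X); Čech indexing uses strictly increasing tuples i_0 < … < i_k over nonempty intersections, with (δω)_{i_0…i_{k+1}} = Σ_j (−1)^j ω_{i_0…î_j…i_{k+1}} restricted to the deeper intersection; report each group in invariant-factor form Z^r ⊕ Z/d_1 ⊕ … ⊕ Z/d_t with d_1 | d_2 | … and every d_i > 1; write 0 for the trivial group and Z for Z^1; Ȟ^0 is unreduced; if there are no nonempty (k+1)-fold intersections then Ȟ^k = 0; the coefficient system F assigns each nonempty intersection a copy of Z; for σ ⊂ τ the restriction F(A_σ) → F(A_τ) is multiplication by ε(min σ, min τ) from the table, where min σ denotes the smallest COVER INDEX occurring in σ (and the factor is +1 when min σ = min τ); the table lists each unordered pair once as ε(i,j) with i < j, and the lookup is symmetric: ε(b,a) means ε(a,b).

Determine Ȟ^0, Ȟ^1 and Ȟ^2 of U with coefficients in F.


intersection data:
  A12={x7} A16={x19} A23={x9,x14} A34={x2,x3} A45={x1} A56={x6}
C dims 6,6; δ0: rk 5, SNF 1^5
Ȟ^0 = (6 − 5) − 0 = 1, so Ȟ^0 ≅ Z
Ȟ^1 = (6 − 0) − 5 = 1, so Ȟ^1 ≅ Z
Ȟ^2 = (0 − 0) − 0 = 0, so Ȟ^2 ≅ 0

Ȟ^0 ≅ Z, Ȟ^1 ≅ Z and Ȟ^2 ≅ 0
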